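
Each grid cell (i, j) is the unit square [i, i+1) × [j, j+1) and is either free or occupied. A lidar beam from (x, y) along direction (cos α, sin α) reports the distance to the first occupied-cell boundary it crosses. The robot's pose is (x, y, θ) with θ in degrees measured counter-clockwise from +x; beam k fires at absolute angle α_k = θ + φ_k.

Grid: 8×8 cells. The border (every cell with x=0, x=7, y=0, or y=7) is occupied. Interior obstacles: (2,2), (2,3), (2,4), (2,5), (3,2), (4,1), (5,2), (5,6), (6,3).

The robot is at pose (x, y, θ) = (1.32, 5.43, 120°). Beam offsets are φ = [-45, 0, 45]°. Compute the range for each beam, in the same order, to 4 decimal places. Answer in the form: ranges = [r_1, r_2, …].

ranges = [1.6254, 0.6400, 0.3313]

beam 1: φ=-45°, α=75°
  direction (0.2588, 0.9659); cell (1,5); t to first gridline: x 2.6273, y 0.5901 (then +3.8637 / +1.0353)
    (1,6) via y @ 0.5901
    (1,7) via y @ 1.6254  # hit
  → r_1 = 1.6254
beam 2: φ=0°, α=120°
  direction (-0.5000, 0.8660); cell (1,5); t to first gridline: x 0.6400, y 0.6582 (then +2.0000 / +1.1547)
    (0,5) via x @ 0.6400  # hit
  → r_2 = 0.6400
beam 3: φ=45°, α=165°
  direction (-0.9659, 0.2588); cell (1,5); t to first gridline: x 0.3313, y 2.2023 (then +1.0353 / +3.8637)
    (0,5) via x @ 0.3313  # hit
  → r_3 = 0.3313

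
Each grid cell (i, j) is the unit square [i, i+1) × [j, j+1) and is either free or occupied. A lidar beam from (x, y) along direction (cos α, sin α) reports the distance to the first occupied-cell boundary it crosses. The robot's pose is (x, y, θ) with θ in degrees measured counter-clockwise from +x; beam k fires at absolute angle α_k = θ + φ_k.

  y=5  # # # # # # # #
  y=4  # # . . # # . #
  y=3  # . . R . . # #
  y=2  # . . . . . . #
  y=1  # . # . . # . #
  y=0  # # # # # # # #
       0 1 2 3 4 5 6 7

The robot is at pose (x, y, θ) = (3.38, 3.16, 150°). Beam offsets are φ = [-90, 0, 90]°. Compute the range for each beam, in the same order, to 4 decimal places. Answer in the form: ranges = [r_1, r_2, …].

ranges = [1.2400, 1.6800, 1.3395]

beam 1: φ=-90°, α=60°
  d=(0.5000,0.8660)  start (3,3)  tX=1.2400 tY=0.9699  stride 1/|dx|=2.0000 1/|dy|=1.1547
    cross y-line → (3,4), t=0.9699
    cross x-line → (4,4), t=1.2400 (wall)
  → r_1 = 1.2400
beam 2: φ=0°, α=150°
  d=(-0.8660,0.5000)  start (3,3)  tX=0.4388 tY=1.6800  stride 1/|dx|=1.1547 1/|dy|=2.0000
    cross x-line → (2,3), t=0.4388
    cross x-line → (1,3), t=1.5935
    cross y-line → (1,4), t=1.6800 (wall)
  → r_2 = 1.6800
beam 3: φ=90°, α=240°
  d=(-0.5000,-0.8660)  start (3,3)  tX=0.7600 tY=0.1848  stride 1/|dx|=2.0000 1/|dy|=1.1547
    cross y-line → (3,2), t=0.1848
    cross x-line → (2,2), t=0.7600
    cross y-line → (2,1), t=1.3395 (wall)
  → r_3 = 1.3395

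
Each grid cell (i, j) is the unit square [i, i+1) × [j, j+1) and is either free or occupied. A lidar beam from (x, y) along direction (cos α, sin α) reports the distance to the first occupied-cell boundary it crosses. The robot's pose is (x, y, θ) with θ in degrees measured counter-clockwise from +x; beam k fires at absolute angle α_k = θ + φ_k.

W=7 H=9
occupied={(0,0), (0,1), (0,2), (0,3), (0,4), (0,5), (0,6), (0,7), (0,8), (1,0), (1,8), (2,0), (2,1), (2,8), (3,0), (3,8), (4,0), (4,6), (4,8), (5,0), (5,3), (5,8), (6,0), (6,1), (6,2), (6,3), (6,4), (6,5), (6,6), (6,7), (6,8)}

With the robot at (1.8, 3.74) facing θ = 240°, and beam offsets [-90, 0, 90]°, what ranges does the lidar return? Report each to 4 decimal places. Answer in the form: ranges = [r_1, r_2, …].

ranges = [0.9238, 1.6000, 4.8497]

beam 1: φ=-90°, α=150°
  direction (-0.8660, 0.5000); cell (1,3); t to first gridline: x 0.9238, y 0.5200 (then +1.1547 / +2.0000)
    (1,4) via y @ 0.5200
    (0,4) via x @ 0.9238  # hit
  → r_1 = 0.9238
beam 2: φ=0°, α=240°
  direction (-0.5000, -0.8660); cell (1,3); t to first gridline: x 1.6000, y 0.8545 (then +2.0000 / +1.1547)
    (1,2) via y @ 0.8545
    (0,2) via x @ 1.6000  # hit
  → r_2 = 1.6000
beam 3: φ=90°, α=330°
  direction (0.8660, -0.5000); cell (1,3); t to first gridline: x 0.2309, y 1.4800 (then +1.1547 / +2.0000)
    (2,3) via x @ 0.2309
    (3,3) via x @ 1.3856
    (3,2) via y @ 1.4800
    (4,2) via x @ 2.5403
    (4,1) via y @ 3.4800
    (5,1) via x @ 3.6950
    (6,1) via x @ 4.8497  # hit
  → r_3 = 4.8497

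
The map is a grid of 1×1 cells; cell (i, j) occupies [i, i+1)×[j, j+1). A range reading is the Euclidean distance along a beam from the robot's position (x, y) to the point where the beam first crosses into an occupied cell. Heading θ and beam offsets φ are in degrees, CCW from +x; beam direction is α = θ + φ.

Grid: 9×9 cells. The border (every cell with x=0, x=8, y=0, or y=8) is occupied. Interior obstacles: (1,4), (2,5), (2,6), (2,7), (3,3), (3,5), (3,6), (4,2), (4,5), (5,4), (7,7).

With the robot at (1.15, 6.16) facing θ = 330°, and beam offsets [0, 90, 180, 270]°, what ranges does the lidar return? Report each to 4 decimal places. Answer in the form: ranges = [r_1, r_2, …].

beam 1: φ=0°, α=330°
  cosα=0.8660 sinα=-0.5000 | (1,6) | tMaxX 0.9815 tMaxY 0.3200 | tΔX 1.1547 tΔY 2.0000
    t=0.3200 [y] (1,5)
    t=0.9815 [x] (2,5) — stop
  → r_1 = 0.9815
beam 2: φ=90°, α=60°
  cosα=0.5000 sinα=0.8660 | (1,6) | tMaxX 1.7000 tMaxY 0.9699 | tΔX 2.0000 tΔY 1.1547
    t=0.9699 [y] (1,7)
    t=1.7000 [x] (2,7) — stop
  → r_2 = 1.7000
beam 3: φ=180°, α=150°
  cosα=-0.8660 sinα=0.5000 | (1,6) | tMaxX 0.1732 tMaxY 1.6800 | tΔX 1.1547 tΔY 2.0000
    t=0.1732 [x] (0,6) — stop
  → r_3 = 0.1732
beam 4: φ=270°, α=240°
  cosα=-0.5000 sinα=-0.8660 | (1,6) | tMaxX 0.3000 tMaxY 0.1848 | tΔX 2.0000 tΔY 1.1547
    t=0.1848 [y] (1,5)
    t=0.3000 [x] (0,5) — stop
  → r_4 = 0.3000

ranges = [0.9815, 1.7000, 0.1732, 0.3000]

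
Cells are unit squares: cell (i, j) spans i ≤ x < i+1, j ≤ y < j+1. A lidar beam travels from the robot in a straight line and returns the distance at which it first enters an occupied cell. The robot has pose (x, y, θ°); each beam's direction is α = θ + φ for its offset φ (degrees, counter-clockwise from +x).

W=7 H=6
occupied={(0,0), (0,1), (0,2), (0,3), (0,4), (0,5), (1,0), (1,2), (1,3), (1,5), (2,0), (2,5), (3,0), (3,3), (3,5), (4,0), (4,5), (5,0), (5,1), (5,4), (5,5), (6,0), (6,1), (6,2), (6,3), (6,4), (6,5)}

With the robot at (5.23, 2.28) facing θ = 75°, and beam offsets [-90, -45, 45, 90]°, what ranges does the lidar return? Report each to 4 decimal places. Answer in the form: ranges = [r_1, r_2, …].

ranges = [0.7972, 0.8891, 3.1408, 3.3439]

beam 1: φ=-90°, α=345°
  d=(0.9659,-0.2588)  start (5,2)  tX=0.7972 tY=1.0818  stride 1/|dx|=1.0353 1/|dy|=3.8637
    cross x-line → (6,2), t=0.7972 (wall)
  → r_1 = 0.7972
beam 2: φ=-45°, α=30°
  d=(0.8660,0.5000)  start (5,2)  tX=0.8891 tY=1.4400  stride 1/|dx|=1.1547 1/|dy|=2.0000
    cross x-line → (6,2), t=0.8891 (wall)
  → r_2 = 0.8891
beam 3: φ=45°, α=120°
  d=(-0.5000,0.8660)  start (5,2)  tX=0.4600 tY=0.8314  stride 1/|dx|=2.0000 1/|dy|=1.1547
    cross x-line → (4,2), t=0.4600
    cross y-line → (4,3), t=0.8314
    cross y-line → (4,4), t=1.9861
    cross x-line → (3,4), t=2.4600
    cross y-line → (3,5), t=3.1408 (wall)
  → r_3 = 3.1408
beam 4: φ=90°, α=165°
  d=(-0.9659,0.2588)  start (5,2)  tX=0.2381 tY=2.7819  stride 1/|dx|=1.0353 1/|dy|=3.8637
    cross x-line → (4,2), t=0.2381
    cross x-line → (3,2), t=1.2734
    cross x-line → (2,2), t=2.3087
    cross y-line → (2,3), t=2.7819
    cross x-line → (1,3), t=3.3439 (wall)
  → r_4 = 3.3439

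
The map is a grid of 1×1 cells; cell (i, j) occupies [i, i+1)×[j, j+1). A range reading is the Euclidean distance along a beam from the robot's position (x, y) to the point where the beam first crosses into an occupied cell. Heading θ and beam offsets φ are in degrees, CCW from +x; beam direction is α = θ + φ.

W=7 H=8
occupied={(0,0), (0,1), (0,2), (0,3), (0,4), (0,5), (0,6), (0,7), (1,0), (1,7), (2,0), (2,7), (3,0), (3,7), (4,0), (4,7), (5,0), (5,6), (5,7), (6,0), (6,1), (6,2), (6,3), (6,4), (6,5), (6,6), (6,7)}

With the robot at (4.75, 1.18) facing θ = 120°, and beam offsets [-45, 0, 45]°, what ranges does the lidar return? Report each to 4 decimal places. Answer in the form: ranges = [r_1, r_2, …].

ranges = [4.8296, 6.7204, 3.8823]

beam 1: φ=-45°, α=75°
  cosα=0.2588 sinα=0.9659 | (4,1) | tMaxX 0.9659 tMaxY 0.8489 | tΔX 3.8637 tΔY 1.0353
    t=0.8489 [y] (4,2)
    t=0.9659 [x] (5,2)
    t=1.8842 [y] (5,3)
    t=2.9195 [y] (5,4)
    t=3.9548 [y] (5,5)
    t=4.8296 [x] (6,5) — stop
  → r_1 = 4.8296
beam 2: φ=0°, α=120°
  cosα=-0.5000 sinα=0.8660 | (4,1) | tMaxX 1.5000 tMaxY 0.9469 | tΔX 2.0000 tΔY 1.1547
    t=0.9469 [y] (4,2)
    t=1.5000 [x] (3,2)
    t=2.1016 [y] (3,3)
    t=3.2563 [y] (3,4)
    t=3.5000 [x] (2,4)
    t=4.4110 [y] (2,5)
    t=5.5000 [x] (1,5)
    t=5.5657 [y] (1,6)
    t=6.7204 [y] (1,7) — stop
  → r_2 = 6.7204
beam 3: φ=45°, α=165°
  cosα=-0.9659 sinα=0.2588 | (4,1) | tMaxX 0.7765 tMaxY 3.1682 | tΔX 1.0353 tΔY 3.8637
    t=0.7765 [x] (3,1)
    t=1.8117 [x] (2,1)
    t=2.8470 [x] (1,1)
    t=3.1682 [y] (1,2)
    t=3.8823 [x] (0,2) — stop
  → r_3 = 3.8823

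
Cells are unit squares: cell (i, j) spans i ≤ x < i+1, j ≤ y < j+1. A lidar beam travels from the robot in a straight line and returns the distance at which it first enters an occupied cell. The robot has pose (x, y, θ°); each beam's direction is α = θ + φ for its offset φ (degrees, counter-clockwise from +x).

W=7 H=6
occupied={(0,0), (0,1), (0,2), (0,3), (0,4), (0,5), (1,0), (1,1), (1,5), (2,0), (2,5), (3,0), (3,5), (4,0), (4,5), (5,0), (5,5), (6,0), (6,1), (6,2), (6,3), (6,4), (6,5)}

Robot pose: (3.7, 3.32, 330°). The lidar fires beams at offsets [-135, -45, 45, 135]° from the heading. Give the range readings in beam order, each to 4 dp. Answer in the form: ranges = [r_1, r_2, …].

beam 1: φ=-135°, α=195°
  cosα=-0.9659 sinα=-0.2588 | (3,3) | tMaxX 0.7247 tMaxY 1.2364 | tΔX 1.0353 tΔY 3.8637
    t=0.7247 [x] (2,3)
    t=1.2364 [y] (2,2)
    t=1.7600 [x] (1,2)
    t=2.7952 [x] (0,2) — stop
  → r_1 = 2.7952
beam 2: φ=-45°, α=285°
  cosα=0.2588 sinα=-0.9659 | (3,3) | tMaxX 1.1591 tMaxY 0.3313 | tΔX 3.8637 tΔY 1.0353
    t=0.3313 [y] (3,2)
    t=1.1591 [x] (4,2)
    t=1.3666 [y] (4,1)
    t=2.4018 [y] (4,0) — stop
  → r_2 = 2.4018
beam 3: φ=45°, α=15°
  cosα=0.9659 sinα=0.2588 | (3,3) | tMaxX 0.3106 tMaxY 2.6273 | tΔX 1.0353 tΔY 3.8637
    t=0.3106 [x] (4,3)
    t=1.3459 [x] (5,3)
    t=2.3811 [x] (6,3) — stop
  → r_3 = 2.3811
beam 4: φ=135°, α=105°
  cosα=-0.2588 sinα=0.9659 | (3,3) | tMaxX 2.7046 tMaxY 0.7040 | tΔX 3.8637 tΔY 1.0353
    t=0.7040 [y] (3,4)
    t=1.7393 [y] (3,5) — stop
  → r_4 = 1.7393

ranges = [2.7952, 2.4018, 2.3811, 1.7393]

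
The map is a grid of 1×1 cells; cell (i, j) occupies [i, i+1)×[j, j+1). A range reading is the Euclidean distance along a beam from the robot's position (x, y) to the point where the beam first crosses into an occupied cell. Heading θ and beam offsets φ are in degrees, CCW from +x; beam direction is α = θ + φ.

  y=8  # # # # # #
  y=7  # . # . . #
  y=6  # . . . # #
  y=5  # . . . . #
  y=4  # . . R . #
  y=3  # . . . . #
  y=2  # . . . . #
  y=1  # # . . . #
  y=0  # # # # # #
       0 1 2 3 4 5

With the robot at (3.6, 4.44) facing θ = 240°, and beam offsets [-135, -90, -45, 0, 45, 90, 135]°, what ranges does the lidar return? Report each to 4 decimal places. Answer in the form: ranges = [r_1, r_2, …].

beam 1: φ=-135°, α=105°
  cosα=-0.2588 sinα=0.9659 | (3,4) | tMaxX 2.3182 tMaxY 0.5798 | tΔX 3.8637 tΔY 1.0353
    t=0.5798 [y] (3,5)
    t=1.6150 [y] (3,6)
    t=2.3182 [x] (2,6)
    t=2.6503 [y] (2,7) — stop
  → r_1 = 2.6503
beam 2: φ=-90°, α=150°
  cosα=-0.8660 sinα=0.5000 | (3,4) | tMaxX 0.6928 tMaxY 1.1200 | tΔX 1.1547 tΔY 2.0000
    t=0.6928 [x] (2,4)
    t=1.1200 [y] (2,5)
    t=1.8475 [x] (1,5)
    t=3.0022 [x] (0,5) — stop
  → r_2 = 3.0022
beam 3: φ=-45°, α=195°
  cosα=-0.9659 sinα=-0.2588 | (3,4) | tMaxX 0.6212 tMaxY 1.7000 | tΔX 1.0353 tΔY 3.8637
    t=0.6212 [x] (2,4)
    t=1.6564 [x] (1,4)
    t=1.7000 [y] (1,3)
    t=2.6917 [x] (0,3) — stop
  → r_3 = 2.6917
beam 4: φ=0°, α=240°
  cosα=-0.5000 sinα=-0.8660 | (3,4) | tMaxX 1.2000 tMaxY 0.5081 | tΔX 2.0000 tΔY 1.1547
    t=0.5081 [y] (3,3)
    t=1.2000 [x] (2,3)
    t=1.6628 [y] (2,2)
    t=2.8175 [y] (2,1)
    t=3.2000 [x] (1,1) — stop
  → r_4 = 3.2000
beam 5: φ=45°, α=285°
  cosα=0.2588 sinα=-0.9659 | (3,4) | tMaxX 1.5455 tMaxY 0.4555 | tΔX 3.8637 tΔY 1.0353
    t=0.4555 [y] (3,3)
    t=1.4908 [y] (3,2)
    t=1.5455 [x] (4,2)
    t=2.5261 [y] (4,1)
    t=3.5614 [y] (4,0) — stop
  → r_5 = 3.5614
beam 6: φ=90°, α=330°
  cosα=0.8660 sinα=-0.5000 | (3,4) | tMaxX 0.4619 tMaxY 0.8800 | tΔX 1.1547 tΔY 2.0000
    t=0.4619 [x] (4,4)
    t=0.8800 [y] (4,3)
    t=1.6166 [x] (5,3) — stop
  → r_6 = 1.6166
beam 7: φ=135°, α=15°
  cosα=0.9659 sinα=0.2588 | (3,4) | tMaxX 0.4141 tMaxY 2.1637 | tΔX 1.0353 tΔY 3.8637
    t=0.4141 [x] (4,4)
    t=1.4494 [x] (5,4) — stop
  → r_7 = 1.4494

ranges = [2.6503, 3.0022, 2.6917, 3.2000, 3.5614, 1.6166, 1.4494]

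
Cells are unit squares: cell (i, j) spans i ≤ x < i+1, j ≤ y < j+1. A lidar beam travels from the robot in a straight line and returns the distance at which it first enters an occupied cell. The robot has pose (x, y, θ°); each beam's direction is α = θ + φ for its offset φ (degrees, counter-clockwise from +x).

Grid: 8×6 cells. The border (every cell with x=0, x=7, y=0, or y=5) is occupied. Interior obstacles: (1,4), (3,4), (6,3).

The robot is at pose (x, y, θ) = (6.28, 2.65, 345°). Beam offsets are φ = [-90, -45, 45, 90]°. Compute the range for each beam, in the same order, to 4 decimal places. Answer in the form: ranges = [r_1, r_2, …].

beam 1: φ=-90°, α=255°
  dir = (cos 255°, sin 255°) = (-0.2588, -0.9659); from cell (6,2)
  next x-line at t=1.0818, next y-line at t=0.6729; Δt_x=3.8637, Δt_y=1.0353
    y: enter (6,1) at t=0.6729
    x: enter (5,1) at t=1.0818
    y: enter (5,0) at t=1.7082 ← occupied
  → r_1 = 1.7082
beam 2: φ=-45°, α=300°
  dir = (cos 300°, sin 300°) = (0.5000, -0.8660); from cell (6,2)
  next x-line at t=1.4400, next y-line at t=0.7506; Δt_x=2.0000, Δt_y=1.1547
    y: enter (6,1) at t=0.7506
    x: enter (7,1) at t=1.4400 ← occupied
  → r_2 = 1.4400
beam 3: φ=45°, α=30°
  dir = (cos 30°, sin 30°) = (0.8660, 0.5000); from cell (6,2)
  next x-line at t=0.8314, next y-line at t=0.7000; Δt_x=1.1547, Δt_y=2.0000
    y: enter (6,3) at t=0.7000 ← occupied
  → r_3 = 0.7000
beam 4: φ=90°, α=75°
  dir = (cos 75°, sin 75°) = (0.2588, 0.9659); from cell (6,2)
  next x-line at t=2.7819, next y-line at t=0.3623; Δt_x=3.8637, Δt_y=1.0353
    y: enter (6,3) at t=0.3623 ← occupied
  → r_4 = 0.3623

ranges = [1.7082, 1.4400, 0.7000, 0.3623]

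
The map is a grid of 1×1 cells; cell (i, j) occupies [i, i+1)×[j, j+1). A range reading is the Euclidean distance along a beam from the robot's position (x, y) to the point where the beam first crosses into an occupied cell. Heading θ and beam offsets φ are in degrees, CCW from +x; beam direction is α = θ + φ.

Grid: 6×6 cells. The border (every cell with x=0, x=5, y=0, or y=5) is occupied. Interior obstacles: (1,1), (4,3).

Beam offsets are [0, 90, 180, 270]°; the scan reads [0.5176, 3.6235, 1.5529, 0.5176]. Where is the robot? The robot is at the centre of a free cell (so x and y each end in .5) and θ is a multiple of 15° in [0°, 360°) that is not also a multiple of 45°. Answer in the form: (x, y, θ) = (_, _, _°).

(x, y, θ) = (4.5, 2.5, 75°)

Candidates: 14 free-cell centres × 16 headings = 224 poses. Raycast each; keep the one whose scan matches to 4 dp.
  (2.5, 4.5, 165°): beam 1 = 1.5529 ≠ 0.5176 ✗
  (3.5, 4.5, 150°): beam 1 = 1.0000 ≠ 0.5176 ✗
  (1.5, 3.5, 150°): beam 1 = 0.5774 ≠ 0.5176 ✗
  (4.5, 2.5, 120°): beam 1 = 0.5774 ≠ 0.5176 ✗
  (4.5, 1.5, 120°): beam 1 = 4.0415 ≠ 0.5176 ✗
  …
  (4.5, 2.5, 75°): r_1=0.5176, r_2=3.6235, r_3=1.5529, r_4=0.5176 — all match ✓
Unique over the lattice → pose = (4.5, 2.5, 75°).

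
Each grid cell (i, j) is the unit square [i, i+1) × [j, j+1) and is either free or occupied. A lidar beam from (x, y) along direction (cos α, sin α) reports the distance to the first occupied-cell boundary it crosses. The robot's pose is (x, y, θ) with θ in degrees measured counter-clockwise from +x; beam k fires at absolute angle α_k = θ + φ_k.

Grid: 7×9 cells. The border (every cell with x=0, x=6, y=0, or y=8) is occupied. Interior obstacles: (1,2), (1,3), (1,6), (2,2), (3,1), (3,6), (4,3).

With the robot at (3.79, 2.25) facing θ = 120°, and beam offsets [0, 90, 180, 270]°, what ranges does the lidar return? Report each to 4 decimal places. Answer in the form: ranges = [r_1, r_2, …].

beam 1: φ=0°, α=120°
  d=(-0.5000,0.8660)  start (3,2)  tX=1.5800 tY=0.8660  stride 1/|dx|=2.0000 1/|dy|=1.1547
    cross y-line → (3,3), t=0.8660
    cross x-line → (2,3), t=1.5800
    cross y-line → (2,4), t=2.0207
    cross y-line → (2,5), t=3.1754
    cross x-line → (1,5), t=3.5800
    cross y-line → (1,6), t=4.3301 (wall)
  → r_1 = 4.3301
beam 2: φ=90°, α=210°
  d=(-0.8660,-0.5000)  start (3,2)  tX=0.9122 tY=0.5000  stride 1/|dx|=1.1547 1/|dy|=2.0000
    cross y-line → (3,1), t=0.5000 (wall)
  → r_2 = 0.5000
beam 3: φ=180°, α=300°
  d=(0.5000,-0.8660)  start (3,2)  tX=0.4200 tY=0.2887  stride 1/|dx|=2.0000 1/|dy|=1.1547
    cross y-line → (3,1), t=0.2887 (wall)
  → r_3 = 0.2887
beam 4: φ=270°, α=30°
  d=(0.8660,0.5000)  start (3,2)  tX=0.2425 tY=1.5000  stride 1/|dx|=1.1547 1/|dy|=2.0000
    cross x-line → (4,2), t=0.2425
    cross x-line → (5,2), t=1.3972
    cross y-line → (5,3), t=1.5000
    cross x-line → (6,3), t=2.5519 (wall)
  → r_4 = 2.5519

ranges = [4.3301, 0.5000, 0.2887, 2.5519]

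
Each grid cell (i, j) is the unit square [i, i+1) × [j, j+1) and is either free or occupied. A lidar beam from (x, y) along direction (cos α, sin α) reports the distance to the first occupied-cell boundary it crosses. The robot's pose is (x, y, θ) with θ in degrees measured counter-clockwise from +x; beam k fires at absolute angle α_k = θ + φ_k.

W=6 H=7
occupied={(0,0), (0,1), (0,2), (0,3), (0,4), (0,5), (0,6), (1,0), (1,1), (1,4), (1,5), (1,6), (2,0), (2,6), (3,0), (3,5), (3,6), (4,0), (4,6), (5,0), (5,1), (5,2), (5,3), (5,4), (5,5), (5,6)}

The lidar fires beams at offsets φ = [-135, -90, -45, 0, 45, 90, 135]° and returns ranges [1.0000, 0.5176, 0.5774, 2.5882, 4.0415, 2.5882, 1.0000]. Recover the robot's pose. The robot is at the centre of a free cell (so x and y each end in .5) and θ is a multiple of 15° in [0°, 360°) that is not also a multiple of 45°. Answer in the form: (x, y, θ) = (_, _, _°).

(x, y, θ) = (2.5, 4.5, 255°)

Enumerate (i+0.5, j+0.5, θ) over the 16 free cells and 16 admissible headings. For each, cast all 7 beams and compare to the given ranges.
  (4.5, 2.5, 210°): beam 1 = 1.9319 ≠ 1.0000 ✗
  (2.5, 1.5, 195°): beam 1 = 5.0000 ≠ 1.0000 ✗
  (2.5, 4.5, 150°): beam 1 = 2.5882 ≠ 1.0000 ✗
  (2.5, 1.5, 30°): beam 1 = 0.5176 ≠ 1.0000 ✗
  …
  (2.5, 4.5, 255°): r_1=1.0000, r_2=0.5176, r_3=0.5774, r_4=2.5882, r_5=4.0415, r_6=2.5882, r_7=1.0000 — all match ✓
Unique over the lattice → pose = (2.5, 4.5, 255°).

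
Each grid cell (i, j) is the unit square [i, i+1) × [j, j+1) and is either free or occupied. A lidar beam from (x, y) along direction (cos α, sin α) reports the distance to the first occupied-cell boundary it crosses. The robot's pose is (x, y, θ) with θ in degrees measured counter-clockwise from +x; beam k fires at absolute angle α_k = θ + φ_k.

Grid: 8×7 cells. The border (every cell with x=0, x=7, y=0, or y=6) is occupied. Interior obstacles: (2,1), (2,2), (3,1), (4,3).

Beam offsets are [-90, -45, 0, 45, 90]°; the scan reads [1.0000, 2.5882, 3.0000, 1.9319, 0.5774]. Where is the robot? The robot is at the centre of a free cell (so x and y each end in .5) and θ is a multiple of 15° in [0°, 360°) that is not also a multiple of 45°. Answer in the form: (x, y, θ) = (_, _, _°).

Enumerate (i+0.5, j+0.5, θ) over the 26 free cells and 16 admissible headings. For each, cast all 5 beams and compare to the given ranges.
  (2.5, 4.5, 210°): beam 1 = 1.7321 ≠ 1.0000 ✗
  (4.5, 1.5, 60°): beam 3 = 5.0000 ≠ 3.0000 ✗
  (5.5, 3.5, 165°): beam 1 = 2.5882 ≠ 1.0000 ✗
  (3.5, 4.5, 255°): beam 1 = 2.5882 ≠ 1.0000 ✗
  …
  (1.5, 5.5, 330°): r_1=1.0000, r_2=2.5882, r_3=3.0000, r_4=1.9319, r_5=0.5774 — all match ✓
Unique over the lattice → pose = (1.5, 5.5, 330°).

(x, y, θ) = (1.5, 5.5, 330°)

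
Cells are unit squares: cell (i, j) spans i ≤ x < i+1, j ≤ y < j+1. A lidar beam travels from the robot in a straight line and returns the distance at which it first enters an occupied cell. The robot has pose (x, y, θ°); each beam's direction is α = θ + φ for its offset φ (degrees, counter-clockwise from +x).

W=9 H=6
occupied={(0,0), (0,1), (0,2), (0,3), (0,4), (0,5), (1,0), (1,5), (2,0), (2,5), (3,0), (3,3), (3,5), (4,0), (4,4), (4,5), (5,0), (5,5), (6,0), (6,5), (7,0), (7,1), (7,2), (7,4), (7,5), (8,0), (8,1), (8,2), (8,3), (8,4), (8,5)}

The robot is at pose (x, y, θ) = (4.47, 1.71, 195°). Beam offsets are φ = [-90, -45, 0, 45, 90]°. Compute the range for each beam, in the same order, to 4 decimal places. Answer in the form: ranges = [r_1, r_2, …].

ranges = [1.8159, 4.0068, 2.7432, 0.8198, 0.7350]

beam 1: φ=-90°, α=105°
  dir = (cos 105°, sin 105°) = (-0.2588, 0.9659); from cell (4,1)
  next x-line at t=1.8159, next y-line at t=0.3002; Δt_x=3.8637, Δt_y=1.0353
    y: enter (4,2) at t=0.3002
    y: enter (4,3) at t=1.3355
    x: enter (3,3) at t=1.8159 ← occupied
  → r_1 = 1.8159
beam 2: φ=-45°, α=150°
  dir = (cos 150°, sin 150°) = (-0.8660, 0.5000); from cell (4,1)
  next x-line at t=0.5427, next y-line at t=0.5800; Δt_x=1.1547, Δt_y=2.0000
    x: enter (3,1) at t=0.5427
    y: enter (3,2) at t=0.5800
    x: enter (2,2) at t=1.6974
    y: enter (2,3) at t=2.5800
    x: enter (1,3) at t=2.8521
    x: enter (0,3) at t=4.0068 ← occupied
  → r_2 = 4.0068
beam 3: φ=0°, α=195°
  dir = (cos 195°, sin 195°) = (-0.9659, -0.2588); from cell (4,1)
  next x-line at t=0.4866, next y-line at t=2.7432; Δt_x=1.0353, Δt_y=3.8637
    x: enter (3,1) at t=0.4866
    x: enter (2,1) at t=1.5219
    x: enter (1,1) at t=2.5571
    y: enter (1,0) at t=2.7432 ← occupied
  → r_3 = 2.7432
beam 4: φ=45°, α=240°
  dir = (cos 240°, sin 240°) = (-0.5000, -0.8660); from cell (4,1)
  next x-line at t=0.9400, next y-line at t=0.8198; Δt_x=2.0000, Δt_y=1.1547
    y: enter (4,0) at t=0.8198 ← occupied
  → r_4 = 0.8198
beam 5: φ=90°, α=285°
  dir = (cos 285°, sin 285°) = (0.2588, -0.9659); from cell (4,1)
  next x-line at t=2.0478, next y-line at t=0.7350; Δt_x=3.8637, Δt_y=1.0353
    y: enter (4,0) at t=0.7350 ← occupied
  → r_5 = 0.7350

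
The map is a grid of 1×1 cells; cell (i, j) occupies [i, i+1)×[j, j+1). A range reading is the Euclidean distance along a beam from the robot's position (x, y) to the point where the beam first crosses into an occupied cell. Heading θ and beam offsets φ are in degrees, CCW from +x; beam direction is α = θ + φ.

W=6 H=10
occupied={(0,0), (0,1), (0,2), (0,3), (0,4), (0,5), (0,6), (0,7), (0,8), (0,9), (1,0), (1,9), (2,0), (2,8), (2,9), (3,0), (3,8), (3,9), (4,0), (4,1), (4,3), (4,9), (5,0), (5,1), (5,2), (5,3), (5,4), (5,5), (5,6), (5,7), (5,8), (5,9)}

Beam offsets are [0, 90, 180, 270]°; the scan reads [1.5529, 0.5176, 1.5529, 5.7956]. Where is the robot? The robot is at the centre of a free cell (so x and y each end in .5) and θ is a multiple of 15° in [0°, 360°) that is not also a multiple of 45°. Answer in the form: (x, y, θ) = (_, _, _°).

Candidates: 28 free-cell centres × 16 headings = 448 poses. Raycast each; keep the one whose scan matches to 4 dp.
  (4.5, 2.5, 255°): beam 1 = 0.5176 ≠ 1.5529 ✗
  (1.5, 1.5, 240°): beam 1 = 0.5774 ≠ 1.5529 ✗
  (4.5, 2.5, 300°): beam 1 = 0.5774 ≠ 1.5529 ✗
  (1.5, 1.5, 30°): beam 1 = 3.0000 ≠ 1.5529 ✗
  (4.5, 4.5, 105°): beam 1 = 3.6235 ≠ 1.5529 ✗
  …
  (2.5, 1.5, 195°): r_1=1.5529, r_2=0.5176, r_3=1.5529, r_4=5.7956 — all match ✓
Unique over the lattice → pose = (2.5, 1.5, 195°).

(x, y, θ) = (2.5, 1.5, 195°)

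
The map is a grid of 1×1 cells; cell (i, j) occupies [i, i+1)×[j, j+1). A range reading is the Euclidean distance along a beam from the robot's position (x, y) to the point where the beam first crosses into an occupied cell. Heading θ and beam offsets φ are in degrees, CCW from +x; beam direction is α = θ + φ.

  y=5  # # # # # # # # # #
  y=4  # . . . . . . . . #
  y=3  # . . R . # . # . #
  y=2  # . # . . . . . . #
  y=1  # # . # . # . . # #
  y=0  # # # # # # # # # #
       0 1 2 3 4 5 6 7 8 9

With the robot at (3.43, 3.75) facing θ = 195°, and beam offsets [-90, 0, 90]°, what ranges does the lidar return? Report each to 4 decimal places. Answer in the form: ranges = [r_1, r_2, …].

ranges = [1.2941, 2.5157, 1.8117]

beam 1: φ=-90°, α=105°
  dir = (cos 105°, sin 105°) = (-0.2588, 0.9659); from cell (3,3)
  next x-line at t=1.6614, next y-line at t=0.2588; Δt_x=3.8637, Δt_y=1.0353
    y: enter (3,4) at t=0.2588
    y: enter (3,5) at t=1.2941 ← occupied
  → r_1 = 1.2941
beam 2: φ=0°, α=195°
  dir = (cos 195°, sin 195°) = (-0.9659, -0.2588); from cell (3,3)
  next x-line at t=0.4452, next y-line at t=2.8978; Δt_x=1.0353, Δt_y=3.8637
    x: enter (2,3) at t=0.4452
    x: enter (1,3) at t=1.4804
    x: enter (0,3) at t=2.5157 ← occupied
  → r_2 = 2.5157
beam 3: φ=90°, α=285°
  dir = (cos 285°, sin 285°) = (0.2588, -0.9659); from cell (3,3)
  next x-line at t=2.2023, next y-line at t=0.7765; Δt_x=3.8637, Δt_y=1.0353
    y: enter (3,2) at t=0.7765
    y: enter (3,1) at t=1.8117 ← occupied
  → r_3 = 1.8117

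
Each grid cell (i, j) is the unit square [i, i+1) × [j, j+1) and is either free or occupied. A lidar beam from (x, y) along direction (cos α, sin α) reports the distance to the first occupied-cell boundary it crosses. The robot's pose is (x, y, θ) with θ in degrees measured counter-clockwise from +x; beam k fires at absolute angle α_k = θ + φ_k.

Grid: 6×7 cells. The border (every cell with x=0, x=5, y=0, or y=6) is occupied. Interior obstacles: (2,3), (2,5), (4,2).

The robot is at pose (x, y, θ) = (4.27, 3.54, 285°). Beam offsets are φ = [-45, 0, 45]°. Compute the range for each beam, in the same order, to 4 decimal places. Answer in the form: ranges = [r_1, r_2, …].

beam 1: φ=-45°, α=240°
  cosα=-0.5000 sinα=-0.8660 | (4,3) | tMaxX 0.5400 tMaxY 0.6235 | tΔX 2.0000 tΔY 1.1547
    t=0.5400 [x] (3,3)
    t=0.6235 [y] (3,2)
    t=1.7782 [y] (3,1)
    t=2.5400 [x] (2,1)
    t=2.9329 [y] (2,0) — stop
  → r_1 = 2.9329
beam 2: φ=0°, α=285°
  cosα=0.2588 sinα=-0.9659 | (4,3) | tMaxX 2.8205 tMaxY 0.5590 | tΔX 3.8637 tΔY 1.0353
    t=0.5590 [y] (4,2) — stop
  → r_2 = 0.5590
beam 3: φ=45°, α=330°
  cosα=0.8660 sinα=-0.5000 | (4,3) | tMaxX 0.8429 tMaxY 1.0800 | tΔX 1.1547 tΔY 2.0000
    t=0.8429 [x] (5,3) — stop
  → r_3 = 0.8429

ranges = [2.9329, 0.5590, 0.8429]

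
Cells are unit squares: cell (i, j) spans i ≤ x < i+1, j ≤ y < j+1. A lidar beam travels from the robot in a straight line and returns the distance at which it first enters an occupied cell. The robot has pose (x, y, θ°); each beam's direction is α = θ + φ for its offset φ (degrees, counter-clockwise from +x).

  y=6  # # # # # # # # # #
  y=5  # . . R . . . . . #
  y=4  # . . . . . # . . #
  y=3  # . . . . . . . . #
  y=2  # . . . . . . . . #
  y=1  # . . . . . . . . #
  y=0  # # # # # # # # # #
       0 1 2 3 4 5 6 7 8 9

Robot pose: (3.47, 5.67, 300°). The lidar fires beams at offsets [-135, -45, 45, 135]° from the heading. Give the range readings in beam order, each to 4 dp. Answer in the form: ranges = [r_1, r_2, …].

ranges = [1.2750, 4.8347, 2.6192, 0.3416]

beam 1: φ=-135°, α=165°
  cosα=-0.9659 sinα=0.2588 | (3,5) | tMaxX 0.4866 tMaxY 1.2750 | tΔX 1.0353 tΔY 3.8637
    t=0.4866 [x] (2,5)
    t=1.2750 [y] (2,6) — stop
  → r_1 = 1.2750
beam 2: φ=-45°, α=255°
  cosα=-0.2588 sinα=-0.9659 | (3,5) | tMaxX 1.8159 tMaxY 0.6936 | tΔX 3.8637 tΔY 1.0353
    t=0.6936 [y] (3,4)
    t=1.7289 [y] (3,3)
    t=1.8159 [x] (2,3)
    t=2.7642 [y] (2,2)
    t=3.7995 [y] (2,1)
    t=4.8347 [y] (2,0) — stop
  → r_2 = 4.8347
beam 3: φ=45°, α=345°
  cosα=0.9659 sinα=-0.2588 | (3,5) | tMaxX 0.5487 tMaxY 2.5887 | tΔX 1.0353 tΔY 3.8637
    t=0.5487 [x] (4,5)
    t=1.5840 [x] (5,5)
    t=2.5887 [y] (5,4)
    t=2.6192 [x] (6,4) — stop
  → r_3 = 2.6192
beam 4: φ=135°, α=75°
  cosα=0.2588 sinα=0.9659 | (3,5) | tMaxX 2.0478 tMaxY 0.3416 | tΔX 3.8637 tΔY 1.0353
    t=0.3416 [y] (3,6) — stop
  → r_4 = 0.3416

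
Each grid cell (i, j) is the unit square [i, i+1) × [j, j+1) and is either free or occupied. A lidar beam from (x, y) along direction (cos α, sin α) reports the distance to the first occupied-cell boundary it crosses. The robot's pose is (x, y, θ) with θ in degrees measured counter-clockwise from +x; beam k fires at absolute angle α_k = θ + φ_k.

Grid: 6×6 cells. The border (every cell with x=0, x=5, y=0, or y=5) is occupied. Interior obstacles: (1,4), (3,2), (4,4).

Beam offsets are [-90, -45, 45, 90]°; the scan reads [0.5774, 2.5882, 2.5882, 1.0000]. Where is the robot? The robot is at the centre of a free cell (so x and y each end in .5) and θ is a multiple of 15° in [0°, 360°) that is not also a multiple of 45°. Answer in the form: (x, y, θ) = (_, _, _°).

Candidates: 13 free-cell centres × 16 headings = 208 poses. Raycast each; keep the one whose scan matches to 4 dp.
  (2.5, 2.5, 345°): beam 1 = 1.5529 ≠ 0.5774 ✗
  (1.5, 3.5, 300°): beam 2 = 1.9319 ≠ 2.5882 ✗
  (3.5, 3.5, 240°): beam 1 = 1.7321 ≠ 0.5774 ✗
  …
  (4.5, 3.5, 210°): r_1=0.5774, r_2=2.5882, r_3=2.5882, r_4=1.0000 — all match ✓
Only this pose fits every beam.

(x, y, θ) = (4.5, 3.5, 210°)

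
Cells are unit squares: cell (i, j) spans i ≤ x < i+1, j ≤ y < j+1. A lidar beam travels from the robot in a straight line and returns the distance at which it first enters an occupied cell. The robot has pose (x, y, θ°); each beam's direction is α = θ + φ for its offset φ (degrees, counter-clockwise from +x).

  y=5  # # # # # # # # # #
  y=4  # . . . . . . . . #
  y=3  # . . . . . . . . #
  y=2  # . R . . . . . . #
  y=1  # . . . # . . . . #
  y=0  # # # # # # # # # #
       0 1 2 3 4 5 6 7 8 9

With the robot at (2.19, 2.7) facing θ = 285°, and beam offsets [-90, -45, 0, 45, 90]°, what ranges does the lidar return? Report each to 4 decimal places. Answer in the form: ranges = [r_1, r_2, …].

beam 1: φ=-90°, α=195°
  cosα=-0.9659 sinα=-0.2588 | (2,2) | tMaxX 0.1967 tMaxY 2.7046 | tΔX 1.0353 tΔY 3.8637
    t=0.1967 [x] (1,2)
    t=1.2320 [x] (0,2) — stop
  → r_1 = 1.2320
beam 2: φ=-45°, α=240°
  cosα=-0.5000 sinα=-0.8660 | (2,2) | tMaxX 0.3800 tMaxY 0.8083 | tΔX 2.0000 tΔY 1.1547
    t=0.3800 [x] (1,2)
    t=0.8083 [y] (1,1)
    t=1.9630 [y] (1,0) — stop
  → r_2 = 1.9630
beam 3: φ=0°, α=285°
  cosα=0.2588 sinα=-0.9659 | (2,2) | tMaxX 3.1296 tMaxY 0.7247 | tΔX 3.8637 tΔY 1.0353
    t=0.7247 [y] (2,1)
    t=1.7600 [y] (2,0) — stop
  → r_3 = 1.7600
beam 4: φ=45°, α=330°
  cosα=0.8660 sinα=-0.5000 | (2,2) | tMaxX 0.9353 tMaxY 1.4000 | tΔX 1.1547 tΔY 2.0000
    t=0.9353 [x] (3,2)
    t=1.4000 [y] (3,1)
    t=2.0900 [x] (4,1) — stop
  → r_4 = 2.0900
beam 5: φ=90°, α=15°
  cosα=0.9659 sinα=0.2588 | (2,2) | tMaxX 0.8386 tMaxY 1.1591 | tΔX 1.0353 tΔY 3.8637
    t=0.8386 [x] (3,2)
    t=1.1591 [y] (3,3)
    t=1.8738 [x] (4,3)
    t=2.9091 [x] (5,3)
    t=3.9444 [x] (6,3)
    t=4.9797 [x] (7,3)
    t=5.0228 [y] (7,4)
    t=6.0150 [x] (8,4)
    t=7.0502 [x] (9,4) — stop
  → r_5 = 7.0502

ranges = [1.2320, 1.9630, 1.7600, 2.0900, 7.0502]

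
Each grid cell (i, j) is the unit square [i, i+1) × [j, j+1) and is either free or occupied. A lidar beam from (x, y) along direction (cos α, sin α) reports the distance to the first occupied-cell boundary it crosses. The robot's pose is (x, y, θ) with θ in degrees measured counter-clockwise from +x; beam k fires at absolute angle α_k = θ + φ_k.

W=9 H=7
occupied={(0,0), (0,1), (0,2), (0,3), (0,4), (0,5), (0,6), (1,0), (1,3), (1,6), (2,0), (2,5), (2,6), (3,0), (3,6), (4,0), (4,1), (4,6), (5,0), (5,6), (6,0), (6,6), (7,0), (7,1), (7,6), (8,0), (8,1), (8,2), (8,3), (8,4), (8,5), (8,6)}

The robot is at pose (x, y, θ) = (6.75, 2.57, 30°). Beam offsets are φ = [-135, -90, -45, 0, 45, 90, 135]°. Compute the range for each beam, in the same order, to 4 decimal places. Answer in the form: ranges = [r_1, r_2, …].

ranges = [1.6254, 0.6582, 1.2941, 1.4434, 3.5510, 3.9606, 4.9176]

beam 1: φ=-135°, α=255°
  direction (-0.2588, -0.9659); cell (6,2); t to first gridline: x 2.8978, y 0.5901 (then +3.8637 / +1.0353)
    (6,1) via y @ 0.5901
    (6,0) via y @ 1.6254  # hit
  → r_1 = 1.6254
beam 2: φ=-90°, α=300°
  direction (0.5000, -0.8660); cell (6,2); t to first gridline: x 0.5000, y 0.6582 (then +2.0000 / +1.1547)
    (7,2) via x @ 0.5000
    (7,1) via y @ 0.6582  # hit
  → r_2 = 0.6582
beam 3: φ=-45°, α=345°
  direction (0.9659, -0.2588); cell (6,2); t to first gridline: x 0.2588, y 2.2023 (then +1.0353 / +3.8637)
    (7,2) via x @ 0.2588
    (8,2) via x @ 1.2941  # hit
  → r_3 = 1.2941
beam 4: φ=0°, α=30°
  direction (0.8660, 0.5000); cell (6,2); t to first gridline: x 0.2887, y 0.8600 (then +1.1547 / +2.0000)
    (7,2) via x @ 0.2887
    (7,3) via y @ 0.8600
    (8,3) via x @ 1.4434  # hit
  → r_4 = 1.4434
beam 5: φ=45°, α=75°
  direction (0.2588, 0.9659); cell (6,2); t to first gridline: x 0.9659, y 0.4452 (then +3.8637 / +1.0353)
    (6,3) via y @ 0.4452
    (7,3) via x @ 0.9659
    (7,4) via y @ 1.4804
    (7,5) via y @ 2.5157
    (7,6) via y @ 3.5510  # hit
  → r_5 = 3.5510
beam 6: φ=90°, α=120°
  direction (-0.5000, 0.8660); cell (6,2); t to first gridline: x 1.5000, y 0.4965 (then +2.0000 / +1.1547)
    (6,3) via y @ 0.4965
    (5,3) via x @ 1.5000
    (5,4) via y @ 1.6512
    (5,5) via y @ 2.8059
    (4,5) via x @ 3.5000
    (4,6) via y @ 3.9606  # hit
  → r_6 = 3.9606
beam 7: φ=135°, α=165°
  direction (-0.9659, 0.2588); cell (6,2); t to first gridline: x 0.7765, y 1.6614 (then +1.0353 / +3.8637)
    (5,2) via x @ 0.7765
    (5,3) via y @ 1.6614
    (4,3) via x @ 1.8117
    (3,3) via x @ 2.8470
    (2,3) via x @ 3.8823
    (1,3) via x @ 4.9176  # hit
  → r_7 = 4.9176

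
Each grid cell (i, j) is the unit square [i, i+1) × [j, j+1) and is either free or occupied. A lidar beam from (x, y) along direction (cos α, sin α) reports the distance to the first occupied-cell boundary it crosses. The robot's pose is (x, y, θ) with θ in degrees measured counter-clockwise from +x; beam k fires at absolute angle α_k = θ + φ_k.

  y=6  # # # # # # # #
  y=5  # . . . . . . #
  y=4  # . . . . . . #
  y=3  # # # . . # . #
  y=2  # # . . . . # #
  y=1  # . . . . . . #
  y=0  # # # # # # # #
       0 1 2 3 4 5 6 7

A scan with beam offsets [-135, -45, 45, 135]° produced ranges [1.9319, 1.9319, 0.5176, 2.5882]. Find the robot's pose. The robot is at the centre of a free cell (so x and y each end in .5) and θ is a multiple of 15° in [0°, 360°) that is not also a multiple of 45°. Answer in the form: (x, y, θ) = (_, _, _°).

Enumerate (i+0.5, j+0.5, θ) over the 25 free cells and 16 admissible headings. For each, cast all 4 beams and compare to the given ranges.
  (6.5, 5.5, 195°): beam 1 = 0.5774 ≠ 1.9319 ✗
  (1.5, 5.5, 30°): beam 1 = 1.5529 ≠ 1.9319 ✗
  (2.5, 4.5, 210°): beam 1 = 1.5529 ≠ 1.9319 ✗
  (3.5, 2.5, 255°): beam 1 = 1.0000 ≠ 1.9319 ✗
  …
  (3.5, 1.5, 240°): r_1=1.9319, r_2=1.9319, r_3=0.5176, r_4=2.5882 — all match ✓
No second candidate reproduces the full scan.

(x, y, θ) = (3.5, 1.5, 240°)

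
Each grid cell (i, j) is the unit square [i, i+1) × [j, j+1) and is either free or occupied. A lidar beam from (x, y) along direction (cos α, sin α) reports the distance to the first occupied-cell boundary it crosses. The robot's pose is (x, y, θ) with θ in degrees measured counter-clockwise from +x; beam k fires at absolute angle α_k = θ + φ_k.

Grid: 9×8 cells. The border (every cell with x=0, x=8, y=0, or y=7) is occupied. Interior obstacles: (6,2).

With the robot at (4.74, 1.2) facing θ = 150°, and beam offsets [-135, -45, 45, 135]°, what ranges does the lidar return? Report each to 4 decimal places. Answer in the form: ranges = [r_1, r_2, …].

ranges = [3.3750, 6.0046, 0.7727, 0.2071]

beam 1: φ=-135°, α=15°
  cosα=0.9659 sinα=0.2588 | (4,1) | tMaxX 0.2692 tMaxY 3.0910 | tΔX 1.0353 tΔY 3.8637
    t=0.2692 [x] (5,1)
    t=1.3044 [x] (6,1)
    t=2.3397 [x] (7,1)
    t=3.0910 [y] (7,2)
    t=3.3750 [x] (8,2) — stop
  → r_1 = 3.3750
beam 2: φ=-45°, α=105°
  cosα=-0.2588 sinα=0.9659 | (4,1) | tMaxX 2.8591 tMaxY 0.8282 | tΔX 3.8637 tΔY 1.0353
    t=0.8282 [y] (4,2)
    t=1.8635 [y] (4,3)
    t=2.8591 [x] (3,3)
    t=2.8988 [y] (3,4)
    t=3.9340 [y] (3,5)
    t=4.9693 [y] (3,6)
    t=6.0046 [y] (3,7) — stop
  → r_2 = 6.0046
beam 3: φ=45°, α=195°
  cosα=-0.9659 sinα=-0.2588 | (4,1) | tMaxX 0.7661 tMaxY 0.7727 | tΔX 1.0353 tΔY 3.8637
    t=0.7661 [x] (3,1)
    t=0.7727 [y] (3,0) — stop
  → r_3 = 0.7727
beam 4: φ=135°, α=285°
  cosα=0.2588 sinα=-0.9659 | (4,1) | tMaxX 1.0046 tMaxY 0.2071 | tΔX 3.8637 tΔY 1.0353
    t=0.2071 [y] (4,0) — stop
  → r_4 = 0.2071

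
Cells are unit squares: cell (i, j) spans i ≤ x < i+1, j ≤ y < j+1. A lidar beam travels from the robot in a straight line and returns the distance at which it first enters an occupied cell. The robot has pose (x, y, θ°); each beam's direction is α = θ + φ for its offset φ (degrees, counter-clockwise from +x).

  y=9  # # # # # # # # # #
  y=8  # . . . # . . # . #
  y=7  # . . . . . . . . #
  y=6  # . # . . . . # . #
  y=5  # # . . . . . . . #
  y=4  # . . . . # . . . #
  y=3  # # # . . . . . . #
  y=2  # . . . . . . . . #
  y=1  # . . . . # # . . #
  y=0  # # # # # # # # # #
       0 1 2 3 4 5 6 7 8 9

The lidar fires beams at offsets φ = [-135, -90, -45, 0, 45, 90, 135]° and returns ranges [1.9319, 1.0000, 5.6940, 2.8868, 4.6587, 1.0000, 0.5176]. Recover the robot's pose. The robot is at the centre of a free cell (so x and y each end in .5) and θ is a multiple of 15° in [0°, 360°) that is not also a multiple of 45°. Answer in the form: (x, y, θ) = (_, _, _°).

Enumerate (i+0.5, j+0.5, θ) over the 54 free cells and 16 admissible headings. For each, cast all 7 beams and compare to the given ranges.
  (8.5, 5.5, 195°): beam 1 = 1.0000 ≠ 1.9319 ✗
  (6.5, 2.5, 60°): beam 1 = 0.5176 ≠ 1.9319 ✗
  (7.5, 2.5, 195°): beam 1 = 3.0000 ≠ 1.9319 ✗
  (2.5, 1.5, 240°): beam 1 = 1.5529 ≠ 1.9319 ✗
  (4.5, 4.5, 285°): beam 1 = 2.8868 ≠ 1.9319 ✗
  …
  (8.5, 5.5, 210°): r_1=1.9319, r_2=1.0000, r_3=5.6940, r_4=2.8868, r_5=4.6587, r_6=1.0000, r_7=0.5176 — all match ✓
Only this pose fits every beam.

(x, y, θ) = (8.5, 5.5, 210°)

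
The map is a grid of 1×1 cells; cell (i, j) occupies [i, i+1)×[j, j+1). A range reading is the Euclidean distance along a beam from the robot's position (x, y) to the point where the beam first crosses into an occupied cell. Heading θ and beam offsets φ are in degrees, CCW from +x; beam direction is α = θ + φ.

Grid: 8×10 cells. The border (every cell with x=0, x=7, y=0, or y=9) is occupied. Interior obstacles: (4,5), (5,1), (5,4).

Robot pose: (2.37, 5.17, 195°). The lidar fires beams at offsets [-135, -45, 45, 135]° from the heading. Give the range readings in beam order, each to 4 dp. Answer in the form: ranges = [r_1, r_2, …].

ranges = [4.4225, 1.5819, 2.7400, 5.3463]

beam 1: φ=-135°, α=60°
  direction (0.5000, 0.8660); cell (2,5); t to first gridline: x 1.2600, y 0.9584 (then +2.0000 / +1.1547)
    (2,6) via y @ 0.9584
    (3,6) via x @ 1.2600
    (3,7) via y @ 2.1131
    (4,7) via x @ 3.2600
    (4,8) via y @ 3.2678
    (4,9) via y @ 4.4225  # hit
  → r_1 = 4.4225
beam 2: φ=-45°, α=150°
  direction (-0.8660, 0.5000); cell (2,5); t to first gridline: x 0.4272, y 1.6600 (then +1.1547 / +2.0000)
    (1,5) via x @ 0.4272
    (0,5) via x @ 1.5819  # hit
  → r_2 = 1.5819
beam 3: φ=45°, α=240°
  direction (-0.5000, -0.8660); cell (2,5); t to first gridline: x 0.7400, y 0.1963 (then +2.0000 / +1.1547)
    (2,4) via y @ 0.1963
    (1,4) via x @ 0.7400
    (1,3) via y @ 1.3510
    (1,2) via y @ 2.5057
    (0,2) via x @ 2.7400  # hit
  → r_3 = 2.7400
beam 4: φ=135°, α=330°
  direction (0.8660, -0.5000); cell (2,5); t to first gridline: x 0.7275, y 0.3400 (then +1.1547 / +2.0000)
    (2,4) via y @ 0.3400
    (3,4) via x @ 0.7275
    (4,4) via x @ 1.8822
    (4,3) via y @ 2.3400
    (5,3) via x @ 3.0369
    (6,3) via x @ 4.1916
    (6,2) via y @ 4.3400
    (7,2) via x @ 5.3463  # hit
  → r_4 = 5.3463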